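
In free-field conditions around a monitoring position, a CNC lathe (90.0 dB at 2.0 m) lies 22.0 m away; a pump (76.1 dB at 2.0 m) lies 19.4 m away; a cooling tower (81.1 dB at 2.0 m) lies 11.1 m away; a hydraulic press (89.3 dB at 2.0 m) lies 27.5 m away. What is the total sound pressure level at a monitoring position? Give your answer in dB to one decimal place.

72.4 dB

Propagate each source to the receiver with L = L_ref − 20·log₁₀(r/r_ref), then add intensities.
CNC lathe: 90.0 − 20·log₁₀(22.0/2.0) = 90.0 − 20.83 = 69.17 dB.
pump: 76.1 − 20·log₁₀(19.4/2.0) = 76.1 − 19.74 = 56.36 dB.
cooling tower: 81.1 − 20·log₁₀(11.1/2.0) = 81.1 − 14.89 = 66.21 dB.
hydraulic press: 89.3 − 20·log₁₀(27.5/2.0) = 89.3 − 22.77 = 66.53 dB.
Σ 10^(L/10) = 1.738e+07 → L_total = 10·log₁₀(1.738e+07) = 72.40 dB.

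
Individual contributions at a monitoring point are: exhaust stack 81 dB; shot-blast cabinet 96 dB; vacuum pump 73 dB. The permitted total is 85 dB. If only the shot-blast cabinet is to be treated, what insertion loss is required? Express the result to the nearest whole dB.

Fixed contribution from the other sources: Σ 10^(L/10) = 10^(81/10) + 10^(73/10) = 1.458e+08 (81.64 dB).
To meet 85 dB overall, the treated shot-blast cabinet may contribute at most 10^(85/10) − 1.458e+08 = 1.704e+08, i.e. 82.31 dB.
Required insertion loss = 96 − 82.31 = 13.69 dB.

14 dB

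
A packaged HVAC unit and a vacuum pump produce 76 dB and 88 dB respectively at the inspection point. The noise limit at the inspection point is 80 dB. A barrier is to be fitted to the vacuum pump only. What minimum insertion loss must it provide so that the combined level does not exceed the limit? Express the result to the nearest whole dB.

10 dB

Everything except the vacuum pump sums to 10^(76/10) = 3.981e+07 in linear terms, 76.00 dB.
The limit corresponds to 10^(80/10) = 1.000e+08; subtracting the fixed part leaves 6.019e+07 for the vacuum pump, i.e. 77.80 dB.
So the vacuum pump must be reduced from 88 to 77.80 dB: IL = 10.20 dB.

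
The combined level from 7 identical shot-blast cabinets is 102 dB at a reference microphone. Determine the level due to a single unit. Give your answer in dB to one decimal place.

7 equal contributions raise the level by 10·log₁₀ 7 = 8.451 dB, so each unit alone gives 102 − 8.451.

93.5 dB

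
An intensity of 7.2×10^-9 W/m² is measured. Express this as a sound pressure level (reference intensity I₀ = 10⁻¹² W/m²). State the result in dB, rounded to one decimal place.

38.6 dB

L = 10·log₁₀(I/I₀) = 10·log₁₀(7.2×10^-9/10⁻¹²) = 10·log₁₀(7.2×10^3).
L = 10·(0.8573 + 3) = 38.57 dB.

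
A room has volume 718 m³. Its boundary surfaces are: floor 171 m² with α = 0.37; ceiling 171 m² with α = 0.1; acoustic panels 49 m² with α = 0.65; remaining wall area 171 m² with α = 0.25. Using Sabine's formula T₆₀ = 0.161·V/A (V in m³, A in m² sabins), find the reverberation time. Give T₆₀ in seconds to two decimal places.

0.75 s

Summing Sᵢαᵢ: 171·0.37 + 171·0.1 + 49·0.65 + 171·0.25 = 154.97 m².
T₆₀ = 0.161 × 718 / 154.97 = 0.746 s.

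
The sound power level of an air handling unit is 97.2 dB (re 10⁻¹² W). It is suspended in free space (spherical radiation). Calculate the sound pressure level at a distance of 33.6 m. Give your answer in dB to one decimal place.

The power spreads over a sphere of area 4π·r², so L_p = L_w − 10·log₁₀(4π·r²).
4π·r² = 1.419e+04 m², 10·log₁₀ of that is 41.519 dB.
L_p = 97.2 − 41.519 = 55.68 dB.

55.7 dB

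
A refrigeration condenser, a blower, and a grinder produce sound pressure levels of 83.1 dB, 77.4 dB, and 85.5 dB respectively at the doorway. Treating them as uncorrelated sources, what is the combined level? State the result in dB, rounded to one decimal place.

For uncorrelated sources the intensities add, so convert each level to linear form, sum, and take 10·log₁₀ of the total.
Σ 10^(L/10) = 10^(83.1/10) + 10^(77.4/10) + 10^(85.5/10) = 6.139e+08.
L_total = 10·log₁₀(6.139e+08) = 87.88 dB.

87.9 dB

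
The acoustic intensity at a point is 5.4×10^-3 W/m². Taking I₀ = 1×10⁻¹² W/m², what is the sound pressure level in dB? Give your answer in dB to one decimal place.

97.3 dB

L = 10·log₁₀(I/I₀) = 10·log₁₀(5.4×10^-3/10⁻¹²) = 10·log₁₀(5.4×10^9).
L = 10·(0.7324 + 9) = 97.32 dB.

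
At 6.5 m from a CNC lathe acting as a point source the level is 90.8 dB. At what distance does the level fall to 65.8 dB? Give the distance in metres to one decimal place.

115.6 m

Point-source spreading drops the level by 20·log₁₀(r₂/r₁); inverting, r₂/r₁ = 10^(ΔL/20).
r₂ = 6.5·10^((90.8−65.8)/20) = 6.5·10^(25.0/20) = 115.59 m.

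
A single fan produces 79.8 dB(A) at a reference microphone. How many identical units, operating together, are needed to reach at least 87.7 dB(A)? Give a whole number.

7

N identical sources give L₁ + 10·log₁₀ N, so require 10·log₁₀ N ≥ 87.7 − 79.8 = 7.9 dB.
N ≥ 10^(7.9/10) = 6.166, so N = 7.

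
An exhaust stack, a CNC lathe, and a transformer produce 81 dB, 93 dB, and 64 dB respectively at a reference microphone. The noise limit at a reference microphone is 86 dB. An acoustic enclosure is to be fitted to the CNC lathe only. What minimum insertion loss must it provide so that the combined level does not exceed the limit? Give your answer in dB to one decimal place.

The untreated sources together contribute 10^(81/10) + 10^(64/10) = 1.284e+08, i.e. 81.09 dB.
The limit corresponds to 10^(86/10) = 3.981e+08; subtracting the fixed part leaves 2.697e+08 for the CNC lathe, i.e. 84.31 dB.
Required insertion loss = 93 − 84.31 = 8.69 dB.

8.7 dB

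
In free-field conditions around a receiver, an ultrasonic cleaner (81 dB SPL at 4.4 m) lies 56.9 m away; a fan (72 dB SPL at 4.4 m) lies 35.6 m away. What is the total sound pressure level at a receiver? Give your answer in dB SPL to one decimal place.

60.0 dB SPL

First find each source's level at the receiver (point-source: −20·log₁₀(r/r_ref)), then combine on an intensity basis.
ultrasonic cleaner: 81 − 20·log₁₀(56.9/4.4) = 81 − 22.23 = 58.77 dB SPL.
fan: 72 − 20·log₁₀(35.6/4.4) = 72 − 18.16 = 53.84 dB SPL.
Σ 10^(L/10) = 9.949e+05 → L_total = 10·log₁₀(9.949e+05) = 59.98 dB SPL.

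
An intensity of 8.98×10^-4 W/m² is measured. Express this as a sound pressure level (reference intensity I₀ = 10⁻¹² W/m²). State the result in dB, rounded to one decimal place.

89.5 dB

I/I₀ = 8.98×10^-4/10⁻¹² = 8.98×10^8, and L = 10·log₁₀(I/I₀).
L = 10·(0.9533 + 8) = 89.53 dB.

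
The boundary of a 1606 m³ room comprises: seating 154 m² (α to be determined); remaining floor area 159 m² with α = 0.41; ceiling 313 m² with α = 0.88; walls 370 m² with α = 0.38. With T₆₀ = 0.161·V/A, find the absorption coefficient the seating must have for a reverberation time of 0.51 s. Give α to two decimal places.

0.17

A = 0.161·V/T₆₀ = 0.161·1606/0.51 = 506.99 m² sabins.
Absorption from the other surfaces = 159·0.41 + 313·0.88 + 370·0.38 = 481.23 m², so the seating must supply 25.76 m² over 154 m².
α = 25.76/154 = 0.167.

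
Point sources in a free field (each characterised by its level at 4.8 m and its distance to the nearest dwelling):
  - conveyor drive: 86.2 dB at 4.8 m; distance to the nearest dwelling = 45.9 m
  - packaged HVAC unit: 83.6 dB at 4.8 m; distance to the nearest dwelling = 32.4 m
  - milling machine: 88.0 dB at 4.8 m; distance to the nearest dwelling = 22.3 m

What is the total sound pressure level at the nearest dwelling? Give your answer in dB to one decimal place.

Apply inverse-square spreading to bring every level to the receiver, then sum 10^(L/10).
conveyor drive: 86.2 − 20·log₁₀(45.9/4.8) = 86.2 − 19.61 = 66.59 dB.
packaged HVAC unit: 83.6 − 20·log₁₀(32.4/4.8) = 83.6 − 16.59 = 67.01 dB.
milling machine: 88.0 − 20·log₁₀(22.3/4.8) = 88.0 − 13.34 = 74.66 dB.
Σ 10^(L/10) = 3.882e+07 → L_total = 10·log₁₀(3.882e+07) = 75.89 dB.

75.9 dB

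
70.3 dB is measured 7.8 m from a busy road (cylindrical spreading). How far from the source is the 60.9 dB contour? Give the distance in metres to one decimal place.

67.9 m

The 9.4 dB drop corresponds to a distance ratio of 10^(9.4/10) for a line source.
r₂ = 7.8·10^((70.3−60.9)/10) = 7.8·10^(9.4/10) = 67.94 m.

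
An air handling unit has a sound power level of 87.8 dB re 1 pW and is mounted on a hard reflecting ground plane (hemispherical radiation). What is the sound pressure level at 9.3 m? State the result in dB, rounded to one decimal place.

The power spreads over a hemisphere of area 2π·r², so L_p = L_w − 10·log₁₀(2π·r²).
2π·r² = 543.4 m², 10·log₁₀ of that is 27.351 dB.
L_p = 87.8 − 27.351 = 60.45 dB.

60.4 dB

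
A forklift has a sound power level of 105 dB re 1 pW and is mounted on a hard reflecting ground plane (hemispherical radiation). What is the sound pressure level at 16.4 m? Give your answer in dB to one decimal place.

Free-field hemispherical radiation: L_p = L_w − 10·log₁₀(2π·r²), r = 16.4 m.
2π·r² = 1690 m², 10·log₁₀ of that is 32.279 dB.
L_p = 105 − 32.279 = 72.72 dB.

72.7 dB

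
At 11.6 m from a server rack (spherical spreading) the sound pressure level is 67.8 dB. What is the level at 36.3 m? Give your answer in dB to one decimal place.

57.9 dB

For a point source, L₂ = L₁ − 20·log₁₀(r₂/r₁).
L₂ = 67.8 − 20·log₁₀(36.3/11.6) = 67.8 − 9.909 = 57.89 dB.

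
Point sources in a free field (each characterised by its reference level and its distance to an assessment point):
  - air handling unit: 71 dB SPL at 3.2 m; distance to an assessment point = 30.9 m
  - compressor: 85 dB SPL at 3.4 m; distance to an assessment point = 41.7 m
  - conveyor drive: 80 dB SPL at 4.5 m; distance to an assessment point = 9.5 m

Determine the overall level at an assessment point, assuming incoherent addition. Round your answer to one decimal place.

First find each source's level at the receiver (point-source: −20·log₁₀(r/r_ref)), then combine on an intensity basis.
air handling unit: 71 − 20·log₁₀(30.9/3.2) = 71 − 19.70 = 51.30 dB SPL.
compressor: 85 − 20·log₁₀(41.7/3.4) = 85 − 21.77 = 63.23 dB SPL.
conveyor drive: 80 − 20·log₁₀(9.5/4.5) = 80 − 6.49 = 73.51 dB SPL.
Σ 10^(L/10) = 2.467e+07 → L_total = 10·log₁₀(2.467e+07) = 73.92 dB SPL.

73.9 dB SPL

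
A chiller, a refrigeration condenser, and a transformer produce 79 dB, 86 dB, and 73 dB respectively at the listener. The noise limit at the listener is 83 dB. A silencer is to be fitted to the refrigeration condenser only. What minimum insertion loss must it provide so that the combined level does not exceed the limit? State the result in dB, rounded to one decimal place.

Everything except the refrigeration condenser sums to 10^(79/10) + 10^(73/10) = 9.939e+07 in linear terms, 79.97 dB.
The limit corresponds to 10^(83/10) = 1.995e+08; subtracting the fixed part leaves 1.001e+08 for the refrigeration condenser, i.e. 80.01 dB.
So the refrigeration condenser must be reduced from 86 to 80.01 dB: IL = 5.99 dB.

6.0 dB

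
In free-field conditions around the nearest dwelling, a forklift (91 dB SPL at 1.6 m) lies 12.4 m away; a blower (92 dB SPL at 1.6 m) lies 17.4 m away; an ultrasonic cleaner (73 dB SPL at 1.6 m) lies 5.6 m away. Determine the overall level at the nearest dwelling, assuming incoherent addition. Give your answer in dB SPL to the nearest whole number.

First find each source's level at the receiver (point-source: −20·log₁₀(r/r_ref)), then combine on an intensity basis.
forklift: 91 − 20·log₁₀(12.4/1.6) = 91 − 17.79 = 73.21 dB SPL.
blower: 92 − 20·log₁₀(17.4/1.6) = 92 − 20.73 = 71.27 dB SPL.
ultrasonic cleaner: 73 − 20·log₁₀(5.6/1.6) = 73 − 10.88 = 62.12 dB SPL.
Σ 10^(L/10) = 3.599e+07 → L_total = 10·log₁₀(3.599e+07) = 75.56 dB SPL.

76 dB SPL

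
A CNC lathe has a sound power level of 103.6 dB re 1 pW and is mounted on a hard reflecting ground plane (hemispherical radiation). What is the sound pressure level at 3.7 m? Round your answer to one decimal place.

84.3 dB

L_p = L_w − 10·log₁₀(2π·r²) with r = 3.7 m.
2π·r² = 86.02 m², 10·log₁₀ of that is 19.346 dB.
L_p = 103.6 − 19.346 = 84.25 dB.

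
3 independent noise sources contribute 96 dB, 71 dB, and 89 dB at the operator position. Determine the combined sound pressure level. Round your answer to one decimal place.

Incoherent sources combine by intensity addition: L_total = 10·log₁₀(Σ 10^(L_i/10)).
Σ 10^(L/10) = 10^(96/10) + 10^(71/10) + 10^(89/10) = 4.788e+09.
L_total = 10·log₁₀(4.788e+09) = 96.80 dB.

96.8 dB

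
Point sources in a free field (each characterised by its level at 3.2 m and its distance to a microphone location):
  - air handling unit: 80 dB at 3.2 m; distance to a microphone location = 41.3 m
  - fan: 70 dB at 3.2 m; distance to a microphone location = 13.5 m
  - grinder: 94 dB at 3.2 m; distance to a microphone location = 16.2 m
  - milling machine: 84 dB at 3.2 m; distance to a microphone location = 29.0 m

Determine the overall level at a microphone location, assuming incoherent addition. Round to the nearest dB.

First find each source's level at the receiver (point-source: −20·log₁₀(r/r_ref)), then combine on an intensity basis.
air handling unit: 80 − 20·log₁₀(41.3/3.2) = 80 − 22.22 = 57.78 dB.
fan: 70 − 20·log₁₀(13.5/3.2) = 70 − 12.50 = 57.50 dB.
grinder: 94 − 20·log₁₀(16.2/3.2) = 94 − 14.09 = 79.91 dB.
milling machine: 84 − 20·log₁₀(29.0/3.2) = 84 − 19.14 = 64.86 dB.
Σ 10^(L/10) = 1.022e+08 → L_total = 10·log₁₀(1.022e+08) = 80.10 dB.

80 dB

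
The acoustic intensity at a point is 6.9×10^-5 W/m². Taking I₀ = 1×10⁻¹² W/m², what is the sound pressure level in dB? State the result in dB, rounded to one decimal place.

78.4 dB

L = 10·log₁₀(I/I₀) = 10·log₁₀(6.9×10^-5/10⁻¹²) = 10·log₁₀(6.9×10^7).
L = 10·(0.8388 + 7) = 78.39 dB.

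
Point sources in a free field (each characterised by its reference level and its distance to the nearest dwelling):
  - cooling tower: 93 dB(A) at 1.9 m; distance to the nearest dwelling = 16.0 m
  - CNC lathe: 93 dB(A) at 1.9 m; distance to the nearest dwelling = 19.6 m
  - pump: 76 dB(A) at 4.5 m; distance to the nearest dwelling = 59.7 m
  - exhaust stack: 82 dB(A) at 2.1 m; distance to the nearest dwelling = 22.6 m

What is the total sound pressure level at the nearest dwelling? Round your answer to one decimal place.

76.9 dB(A)

Propagate each source to the receiver with L = L_ref − 20·log₁₀(r/r_ref), then add intensities.
cooling tower: 93 − 20·log₁₀(16.0/1.9) = 93 − 18.51 = 74.49 dB(A).
CNC lathe: 93 − 20·log₁₀(19.6/1.9) = 93 − 20.27 = 72.73 dB(A).
pump: 76 − 20·log₁₀(59.7/4.5) = 76 − 22.46 = 53.54 dB(A).
exhaust stack: 82 − 20·log₁₀(22.6/2.1) = 82 − 20.64 = 61.36 dB(A).
Σ 10^(L/10) = 4.848e+07 → L_total = 10·log₁₀(4.848e+07) = 76.86 dB(A).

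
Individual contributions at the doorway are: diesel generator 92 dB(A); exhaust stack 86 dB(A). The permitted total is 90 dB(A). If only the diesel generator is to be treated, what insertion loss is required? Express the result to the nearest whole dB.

Fixed contribution from the other source: Σ 10^(L/10) = 10^(86/10) = 3.981e+08 (86.00 dB(A)).
The limit corresponds to 10^(90/10) = 1.000e+09; subtracting the fixed part leaves 6.019e+08 for the diesel generator, i.e. 87.80 dB(A).
Required insertion loss = 92 − 87.80 = 4.20 dB.

4 dB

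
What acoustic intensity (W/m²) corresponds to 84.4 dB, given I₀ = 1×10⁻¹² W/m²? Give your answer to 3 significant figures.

0.000275 W/m²

I = I₀·10^(L/10) = 10⁻¹² × 10^(84.4/10) = 10^(-3.560).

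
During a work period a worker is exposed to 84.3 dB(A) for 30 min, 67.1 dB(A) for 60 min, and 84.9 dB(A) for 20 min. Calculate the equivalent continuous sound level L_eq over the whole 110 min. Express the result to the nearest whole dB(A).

The energy average is taken in the linear domain: L_eq = 10·log₁₀[(Σ tᵢ·10^(Lᵢ/10))/T], T = 110 min.
Σ tᵢ·10^(Lᵢ/10) = 30·10^(84.3/10) + 60·10^(67.1/10) + 20·10^(84.9/10) = 1.456e+10.
L_eq = 10·log₁₀(1.456e+10/110) = 81.22 dB(A).

81 dB(A)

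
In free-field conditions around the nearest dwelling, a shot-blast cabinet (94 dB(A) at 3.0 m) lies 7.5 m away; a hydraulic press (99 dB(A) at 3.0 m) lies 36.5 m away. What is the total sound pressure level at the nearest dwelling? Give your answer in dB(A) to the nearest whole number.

Apply inverse-square spreading to bring every level to the receiver, then sum 10^(L/10).
shot-blast cabinet: 94 − 20·log₁₀(7.5/3.0) = 94 − 7.96 = 86.04 dB(A).
hydraulic press: 99 − 20·log₁₀(36.5/3.0) = 99 − 21.70 = 77.30 dB(A).
Σ 10^(L/10) = 4.556e+08 → L_total = 10·log₁₀(4.556e+08) = 86.59 dB(A).

87 dB(A)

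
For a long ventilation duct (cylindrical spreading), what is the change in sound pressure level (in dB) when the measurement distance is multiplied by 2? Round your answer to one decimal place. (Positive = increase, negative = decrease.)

Line-source spreading: ΔL = −10·log₁₀(r₂/r₁).
ΔL = −10·log₁₀(2) = -3.01 dB.

-3.0 dB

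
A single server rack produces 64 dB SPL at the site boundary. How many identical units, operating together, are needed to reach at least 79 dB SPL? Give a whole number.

Need L₁ + 10·log₁₀ N ≥ 79, i.e. log₁₀ N ≥ 1.50.
N ≥ 10^(15.0/10) = 31.623, so N = 32.

32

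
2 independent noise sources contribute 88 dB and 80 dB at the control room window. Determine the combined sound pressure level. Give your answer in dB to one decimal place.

88.6 dB

Incoherent sources combine by intensity addition: L_total = 10·log₁₀(Σ 10^(L_i/10)).
Σ 10^(L/10) = 10^(88/10) + 10^(80/10) = 7.310e+08.
L_total = 10·log₁₀(7.310e+08) = 88.64 dB.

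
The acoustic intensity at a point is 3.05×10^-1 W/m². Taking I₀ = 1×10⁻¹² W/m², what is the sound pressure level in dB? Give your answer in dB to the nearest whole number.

115 dB

L = 10·log₁₀(I/I₀) = 10·log₁₀(3.05×10^-1/10⁻¹²) = 10·log₁₀(3.05×10^11).
L = 10·(0.4843 + 11) = 114.84 dB.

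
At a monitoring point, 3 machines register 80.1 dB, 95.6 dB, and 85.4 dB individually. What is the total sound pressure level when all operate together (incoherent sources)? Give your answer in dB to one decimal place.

Incoherent sources combine by intensity addition: L_total = 10·log₁₀(Σ 10^(L_i/10)).
Σ 10^(L/10) = 10^(80.1/10) + 10^(95.6/10) + 10^(85.4/10) = 4.080e+09.
L_total = 10·log₁₀(4.080e+09) = 96.11 dB.

96.1 dB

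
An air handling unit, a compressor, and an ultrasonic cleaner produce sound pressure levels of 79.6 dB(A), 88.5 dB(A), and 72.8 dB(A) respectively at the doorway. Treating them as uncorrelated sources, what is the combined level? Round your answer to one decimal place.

For uncorrelated sources the intensities add, so convert each level to linear form, sum, and take 10·log₁₀ of the total.
Σ 10^(L/10) = 10^(79.6/10) + 10^(88.5/10) + 10^(72.8/10) = 8.182e+08.
L_total = 10·log₁₀(8.182e+08) = 89.13 dB(A).

89.1 dB(A)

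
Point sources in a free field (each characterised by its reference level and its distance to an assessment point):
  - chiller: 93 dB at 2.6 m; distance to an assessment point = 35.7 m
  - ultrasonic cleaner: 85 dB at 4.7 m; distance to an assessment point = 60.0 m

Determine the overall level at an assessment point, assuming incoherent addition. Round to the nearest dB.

Apply inverse-square spreading to bring every level to the receiver, then sum 10^(L/10).
chiller: 93 − 20·log₁₀(35.7/2.6) = 93 − 22.75 = 70.25 dB.
ultrasonic cleaner: 85 − 20·log₁₀(60.0/4.7) = 85 − 22.12 = 62.88 dB.
Σ 10^(L/10) = 1.252e+07 → L_total = 10·log₁₀(1.252e+07) = 70.98 dB.

71 dB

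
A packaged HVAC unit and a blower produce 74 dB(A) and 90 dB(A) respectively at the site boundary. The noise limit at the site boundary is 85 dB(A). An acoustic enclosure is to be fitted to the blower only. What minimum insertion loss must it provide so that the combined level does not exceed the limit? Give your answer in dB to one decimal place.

5.4 dB

Fixed contribution from the other source: Σ 10^(L/10) = 10^(74/10) = 2.512e+07 (74.00 dB(A)).
To meet 85 dB(A) overall, the treated blower may contribute at most 10^(85/10) − 2.512e+07 = 2.911e+08, i.e. 84.64 dB(A).
So the blower must be reduced from 90 to 84.64 dB(A): IL = 5.36 dB.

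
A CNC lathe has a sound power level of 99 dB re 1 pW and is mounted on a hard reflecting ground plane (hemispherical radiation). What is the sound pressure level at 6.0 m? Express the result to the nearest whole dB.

75 dB

The power spreads over a hemisphere of area 2π·r², so L_p = L_w − 10·log₁₀(2π·r²).
2π·r² = 226.2 m², 10·log₁₀ of that is 23.545 dB.
L_p = 99 − 23.545 = 75.46 dB.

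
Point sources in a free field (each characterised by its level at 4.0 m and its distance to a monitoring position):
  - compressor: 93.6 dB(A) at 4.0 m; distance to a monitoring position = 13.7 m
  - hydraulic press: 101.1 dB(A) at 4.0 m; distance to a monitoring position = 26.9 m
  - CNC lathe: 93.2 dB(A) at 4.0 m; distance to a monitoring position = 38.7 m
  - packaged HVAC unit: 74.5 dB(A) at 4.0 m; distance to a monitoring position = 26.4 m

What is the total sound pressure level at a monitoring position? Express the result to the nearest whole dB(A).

87 dB(A)

Apply inverse-square spreading to bring every level to the receiver, then sum 10^(L/10).
compressor: 93.6 − 20·log₁₀(13.7/4.0) = 93.6 − 10.69 = 82.91 dB(A).
hydraulic press: 101.1 − 20·log₁₀(26.9/4.0) = 101.1 − 16.55 = 84.55 dB(A).
CNC lathe: 93.2 − 20·log₁₀(38.7/4.0) = 93.2 − 19.71 = 73.49 dB(A).
packaged HVAC unit: 74.5 − 20·log₁₀(26.4/4.0) = 74.5 − 16.39 = 58.11 dB(A).
Σ 10^(L/10) = 5.031e+08 → L_total = 10·log₁₀(5.031e+08) = 87.02 dB(A).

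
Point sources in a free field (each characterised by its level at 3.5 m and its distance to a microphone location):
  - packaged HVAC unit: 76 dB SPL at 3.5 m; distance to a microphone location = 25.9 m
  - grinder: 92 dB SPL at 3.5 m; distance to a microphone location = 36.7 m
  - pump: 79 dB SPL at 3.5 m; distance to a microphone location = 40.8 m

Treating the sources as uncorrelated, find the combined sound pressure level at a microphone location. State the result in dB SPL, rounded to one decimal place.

First find each source's level at the receiver (point-source: −20·log₁₀(r/r_ref)), then combine on an intensity basis.
packaged HVAC unit: 76 − 20·log₁₀(25.9/3.5) = 76 − 17.38 = 58.62 dB SPL.
grinder: 92 − 20·log₁₀(36.7/3.5) = 92 − 20.41 = 71.59 dB SPL.
pump: 79 − 20·log₁₀(40.8/3.5) = 79 − 21.33 = 57.67 dB SPL.
Σ 10^(L/10) = 1.573e+07 → L_total = 10·log₁₀(1.573e+07) = 71.97 dB SPL.

72.0 dB SPL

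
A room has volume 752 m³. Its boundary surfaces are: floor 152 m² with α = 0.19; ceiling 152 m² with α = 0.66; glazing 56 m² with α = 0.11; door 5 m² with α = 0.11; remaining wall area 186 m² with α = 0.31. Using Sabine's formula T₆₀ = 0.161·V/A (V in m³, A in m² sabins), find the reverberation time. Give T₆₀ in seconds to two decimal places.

Total absorption A = 152·0.19 + 152·0.66 + 56·0.11 + 5·0.11 + 186·0.31 = 193.57 m² sabins.
T₆₀ = 0.161 × 752 / 193.57 = 0.625 s.

0.63 s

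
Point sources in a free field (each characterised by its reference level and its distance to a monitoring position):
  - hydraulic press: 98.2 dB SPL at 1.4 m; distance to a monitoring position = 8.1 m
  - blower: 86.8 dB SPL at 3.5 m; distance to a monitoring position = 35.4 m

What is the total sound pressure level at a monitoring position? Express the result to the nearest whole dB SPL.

83 dB SPL

First find each source's level at the receiver (point-source: −20·log₁₀(r/r_ref)), then combine on an intensity basis.
hydraulic press: 98.2 − 20·log₁₀(8.1/1.4) = 98.2 − 15.25 = 82.95 dB SPL.
blower: 86.8 − 20·log₁₀(35.4/3.5) = 86.8 − 20.10 = 66.70 dB SPL.
Σ 10^(L/10) = 2.021e+08 → L_total = 10·log₁₀(2.021e+08) = 83.05 dB SPL.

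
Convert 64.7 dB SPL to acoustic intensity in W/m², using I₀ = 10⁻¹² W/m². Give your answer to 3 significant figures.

I/I₀ = 10^(64.7/10) = 2.951e+06, so I = 2.951e+06 × 10⁻¹² W/m².

2.95e-06 W/m²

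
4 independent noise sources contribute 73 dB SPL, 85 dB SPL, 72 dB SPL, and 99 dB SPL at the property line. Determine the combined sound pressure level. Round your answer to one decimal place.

99.2 dB SPL

For uncorrelated sources the intensities add, so convert each level to linear form, sum, and take 10·log₁₀ of the total.
Σ 10^(L/10) = 10^(73/10) + 10^(85/10) + 10^(72/10) + 10^(99/10) = 8.295e+09.
L_total = 10·log₁₀(8.295e+09) = 99.19 dB SPL.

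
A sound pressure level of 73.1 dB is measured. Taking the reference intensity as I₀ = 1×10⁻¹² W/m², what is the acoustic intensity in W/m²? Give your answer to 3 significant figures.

I/I₀ = 10^(73.1/10) = 2.042e+07, so I = 2.042e+07 × 10⁻¹² W/m².

2.04e-05 W/m²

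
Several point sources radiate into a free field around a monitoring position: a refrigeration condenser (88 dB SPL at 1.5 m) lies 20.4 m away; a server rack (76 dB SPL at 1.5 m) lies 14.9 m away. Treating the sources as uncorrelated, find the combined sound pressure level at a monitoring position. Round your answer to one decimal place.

Apply inverse-square spreading to bring every level to the receiver, then sum 10^(L/10).
refrigeration condenser: 88 − 20·log₁₀(20.4/1.5) = 88 − 22.67 = 65.33 dB SPL.
server rack: 76 − 20·log₁₀(14.9/1.5) = 76 − 19.94 = 56.06 dB SPL.
Σ 10^(L/10) = 3.815e+06 → L_total = 10·log₁₀(3.815e+06) = 65.81 dB SPL.

65.8 dB SPL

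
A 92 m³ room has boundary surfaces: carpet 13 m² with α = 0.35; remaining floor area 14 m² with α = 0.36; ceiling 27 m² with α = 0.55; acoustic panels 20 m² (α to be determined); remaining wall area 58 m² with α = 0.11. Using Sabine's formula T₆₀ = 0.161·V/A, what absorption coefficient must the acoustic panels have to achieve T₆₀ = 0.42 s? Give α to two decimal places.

From T₆₀ = 0.161·V/A, the target T₆₀ = 0.42 s needs A = 0.161·92/0.42 = 35.27 m².
Absorption from the other surfaces = 13·0.35 + 14·0.36 + 27·0.55 + 58·0.11 = 30.82 m², so the acoustic panels must supply 4.45 m² over 20 m².
α = 4.45/20 = 0.222.

0.22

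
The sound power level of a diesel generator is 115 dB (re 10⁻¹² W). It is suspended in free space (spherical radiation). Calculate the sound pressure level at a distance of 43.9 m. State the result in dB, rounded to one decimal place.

Free-field spherical radiation: L_p = L_w − 10·log₁₀(4π·r²), r = 43.9 m.
4π·r² = 2.422e+04 m², 10·log₁₀ of that is 43.841 dB.
L_p = 115 − 43.841 = 71.16 dB.

71.2 dB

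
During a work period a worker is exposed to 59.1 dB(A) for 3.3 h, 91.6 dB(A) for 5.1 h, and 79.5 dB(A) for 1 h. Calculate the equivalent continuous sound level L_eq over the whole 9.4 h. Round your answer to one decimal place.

89.0 dB(A)

Weight each interval's intensity by its duration and average over T = 9.4 h:
Σ tᵢ·10^(Lᵢ/10) = 3.3·10^(59.1/10) + 5.1·10^(91.6/10) + 1·10^(79.5/10) = 7.464e+09.
L_eq = 10·log₁₀(7.464e+09/9.4) = 89.00 dB(A).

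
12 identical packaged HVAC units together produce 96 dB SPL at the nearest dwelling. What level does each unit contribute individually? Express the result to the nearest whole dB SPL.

85 dB SPL

For N identical incoherent sources L_total = L₁ + 10·log₁₀ N, so L₁ = 96 − 10·log₁₀(12) = 96 − 10.792.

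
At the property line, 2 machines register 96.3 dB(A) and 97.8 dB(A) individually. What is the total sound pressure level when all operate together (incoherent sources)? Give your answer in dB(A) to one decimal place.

For uncorrelated sources the intensities add, so convert each level to linear form, sum, and take 10·log₁₀ of the total.
Σ 10^(L/10) = 10^(96.3/10) + 10^(97.8/10) = 1.029e+10.
L_total = 10·log₁₀(1.029e+10) = 100.12 dB(A).

100.1 dB(A)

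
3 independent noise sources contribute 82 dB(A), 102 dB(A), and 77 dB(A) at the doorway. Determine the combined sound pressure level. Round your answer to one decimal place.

102.1 dB(A)

For uncorrelated sources the intensities add, so convert each level to linear form, sum, and take 10·log₁₀ of the total.
Σ 10^(L/10) = 10^(82/10) + 10^(102/10) + 10^(77/10) = 1.606e+10.
L_total = 10·log₁₀(1.606e+10) = 102.06 dB(A).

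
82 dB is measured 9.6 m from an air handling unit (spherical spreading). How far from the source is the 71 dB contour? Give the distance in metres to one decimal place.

34.1 m

For a point source L₁ − L₂ = 20·log₁₀(r₂/r₁), so r₂ = r₁·10^((L₁−L₂)/20).
r₂ = 9.6·10^((82−71)/20) = 9.6·10^(11.0/20) = 34.06 m.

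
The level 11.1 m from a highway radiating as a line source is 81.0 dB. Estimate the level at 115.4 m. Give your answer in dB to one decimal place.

Line-source attenuation: ΔL = 10·log₁₀(r₂/r₁) = 10·log₁₀(115.4/11.1) = 10.169 dB.
L₂ = 81.0 − 10·log₁₀(115.4/11.1) = 81.0 − 10.169 = 70.83 dB.

70.8 dB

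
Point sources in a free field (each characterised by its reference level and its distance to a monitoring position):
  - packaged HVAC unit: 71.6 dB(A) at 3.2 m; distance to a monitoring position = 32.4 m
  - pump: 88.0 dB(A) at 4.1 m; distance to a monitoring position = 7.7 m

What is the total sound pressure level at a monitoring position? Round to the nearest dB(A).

First find each source's level at the receiver (point-source: −20·log₁₀(r/r_ref)), then combine on an intensity basis.
packaged HVAC unit: 71.6 − 20·log₁₀(32.4/3.2) = 71.6 − 20.11 = 51.49 dB(A).
pump: 88.0 − 20·log₁₀(7.7/4.1) = 88.0 − 5.47 = 82.53 dB(A).
Σ 10^(L/10) = 1.790e+08 → L_total = 10·log₁₀(1.790e+08) = 82.53 dB(A).

83 dB(A)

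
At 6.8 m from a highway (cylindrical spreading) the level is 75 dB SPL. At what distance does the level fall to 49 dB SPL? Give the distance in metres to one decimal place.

The 26.0 dB drop corresponds to a distance ratio of 10^(26.0/10) for a line source.
r₂ = 6.8·10^((75−49)/10) = 6.8·10^(26.0/10) = 2707.13 m.

2707.1 m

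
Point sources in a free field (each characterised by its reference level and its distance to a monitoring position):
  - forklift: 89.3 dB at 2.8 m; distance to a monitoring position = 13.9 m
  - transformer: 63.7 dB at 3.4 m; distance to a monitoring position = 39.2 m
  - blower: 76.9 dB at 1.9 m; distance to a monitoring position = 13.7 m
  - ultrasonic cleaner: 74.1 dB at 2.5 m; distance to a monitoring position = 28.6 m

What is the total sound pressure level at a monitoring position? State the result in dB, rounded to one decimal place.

First find each source's level at the receiver (point-source: −20·log₁₀(r/r_ref)), then combine on an intensity basis.
forklift: 89.3 − 20·log₁₀(13.9/2.8) = 89.3 − 13.92 = 75.38 dB.
transformer: 63.7 − 20·log₁₀(39.2/3.4) = 63.7 − 21.24 = 42.46 dB.
blower: 76.9 − 20·log₁₀(13.7/1.9) = 76.9 − 17.16 = 59.74 dB.
ultrasonic cleaner: 74.1 − 20·log₁₀(28.6/2.5) = 74.1 − 21.17 = 52.93 dB.
Σ 10^(L/10) = 3.569e+07 → L_total = 10·log₁₀(3.569e+07) = 75.53 dB.

75.5 dB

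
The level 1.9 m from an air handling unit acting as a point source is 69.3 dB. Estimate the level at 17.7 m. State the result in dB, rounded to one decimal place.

Point-source attenuation: ΔL = 20·log₁₀(r₂/r₁) = 20·log₁₀(17.7/1.9) = 19.384 dB.
L₂ = 69.3 − 20·log₁₀(17.7/1.9) = 69.3 − 19.384 = 49.92 dB.

49.9 dB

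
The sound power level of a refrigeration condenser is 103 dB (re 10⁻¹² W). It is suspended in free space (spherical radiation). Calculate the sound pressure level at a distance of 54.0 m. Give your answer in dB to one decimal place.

57.4 dB

Free-field spherical radiation: L_p = L_w − 10·log₁₀(4π·r²), r = 54.0 m.
4π·r² = 3.664e+04 m², 10·log₁₀ of that is 45.640 dB.
L_p = 103 − 45.640 = 57.36 dB.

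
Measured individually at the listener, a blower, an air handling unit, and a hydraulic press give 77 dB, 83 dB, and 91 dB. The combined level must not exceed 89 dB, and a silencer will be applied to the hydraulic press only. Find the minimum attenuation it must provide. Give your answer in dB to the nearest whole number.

Everything except the hydraulic press sums to 10^(77/10) + 10^(83/10) = 2.496e+08 in linear terms, 83.97 dB.
To meet 89 dB overall, the treated hydraulic press may contribute at most 10^(89/10) − 2.496e+08 = 5.447e+08, i.e. 87.36 dB.
So the hydraulic press must be reduced from 91 to 87.36 dB: IL = 3.64 dB.

4 dB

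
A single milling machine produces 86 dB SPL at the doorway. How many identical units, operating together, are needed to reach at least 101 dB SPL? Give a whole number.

Need L₁ + 10·log₁₀ N ≥ 101, i.e. log₁₀ N ≥ 1.50.
N ≥ 10^(15.0/10) = 31.623, so N = 32.

32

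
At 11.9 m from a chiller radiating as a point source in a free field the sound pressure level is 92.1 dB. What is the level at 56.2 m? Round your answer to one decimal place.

Spherical spreading from a point source gives a 20·log₁₀(r₂/r₁) drop.
L₂ = 92.1 − 20·log₁₀(56.2/11.9) = 92.1 − 13.484 = 78.62 dB.

78.6 dB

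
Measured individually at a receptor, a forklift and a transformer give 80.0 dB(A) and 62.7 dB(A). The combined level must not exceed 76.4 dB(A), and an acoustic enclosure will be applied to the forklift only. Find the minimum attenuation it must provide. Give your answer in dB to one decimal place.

3.8 dB

The untreated sources together contribute 10^(62.7/10) = 1.862e+06, i.e. 62.70 dB(A).
The limit corresponds to 10^(76.4/10) = 4.365e+07; subtracting the fixed part leaves 4.179e+07 for the forklift, i.e. 76.21 dB(A).
Required insertion loss = 80.0 − 76.21 = 3.79 dB.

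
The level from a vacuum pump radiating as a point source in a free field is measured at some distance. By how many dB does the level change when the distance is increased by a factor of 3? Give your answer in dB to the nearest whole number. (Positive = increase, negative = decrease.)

Point-source spreading: ΔL = −20·log₁₀(r₂/r₁).
ΔL = −20·log₁₀(3) = -9.54 dB.

-10 dB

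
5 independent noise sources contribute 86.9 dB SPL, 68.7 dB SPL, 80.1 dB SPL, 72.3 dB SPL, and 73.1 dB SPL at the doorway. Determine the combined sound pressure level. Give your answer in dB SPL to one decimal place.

For uncorrelated sources the intensities add, so convert each level to linear form, sum, and take 10·log₁₀ of the total.
Σ 10^(L/10) = 10^(86.9/10) + 10^(68.7/10) + 10^(80.1/10) + 10^(72.3/10) + 10^(73.1/10) = 6.369e+08.
L_total = 10·log₁₀(6.369e+08) = 88.04 dB SPL.

88.0 dB SPL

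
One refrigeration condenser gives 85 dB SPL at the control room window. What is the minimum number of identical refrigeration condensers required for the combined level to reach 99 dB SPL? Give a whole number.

Need L₁ + 10·log₁₀ N ≥ 99, i.e. log₁₀ N ≥ 1.40.
N ≥ 10^(14.0/10) = 25.119, so N = 26.

26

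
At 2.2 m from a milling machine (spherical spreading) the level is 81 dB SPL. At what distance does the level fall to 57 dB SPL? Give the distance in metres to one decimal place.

Point-source spreading drops the level by 20·log₁₀(r₂/r₁); inverting, r₂/r₁ = 10^(ΔL/20).
r₂ = 2.2·10^((81−57)/20) = 2.2·10^(24.0/20) = 34.87 m.

34.9 m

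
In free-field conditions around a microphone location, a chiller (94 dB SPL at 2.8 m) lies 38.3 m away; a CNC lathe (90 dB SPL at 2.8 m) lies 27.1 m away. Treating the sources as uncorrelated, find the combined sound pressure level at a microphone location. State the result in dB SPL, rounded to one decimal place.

Propagate each source to the receiver with L = L_ref − 20·log₁₀(r/r_ref), then add intensities.
chiller: 94 − 20·log₁₀(38.3/2.8) = 94 − 22.72 = 71.28 dB SPL.
CNC lathe: 90 − 20·log₁₀(27.1/2.8) = 90 − 19.72 = 70.28 dB SPL.
Σ 10^(L/10) = 2.410e+07 → L_total = 10·log₁₀(2.410e+07) = 73.82 dB SPL.

73.8 dB SPL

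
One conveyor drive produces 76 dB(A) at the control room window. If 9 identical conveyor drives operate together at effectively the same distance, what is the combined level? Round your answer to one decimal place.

85.5 dB(A)

N identical incoherent sources raise the level by 10·log₁₀ N.
L_total = 76 + 10·log₁₀(9) = 76 + 9.542 = 85.54 dB(A).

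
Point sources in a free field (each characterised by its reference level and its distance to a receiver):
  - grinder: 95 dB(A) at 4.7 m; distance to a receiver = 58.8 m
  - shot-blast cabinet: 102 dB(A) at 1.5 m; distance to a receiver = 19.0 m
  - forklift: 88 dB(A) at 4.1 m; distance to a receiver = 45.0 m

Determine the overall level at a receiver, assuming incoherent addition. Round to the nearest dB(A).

First find each source's level at the receiver (point-source: −20·log₁₀(r/r_ref)), then combine on an intensity basis.
grinder: 95 − 20·log₁₀(58.8/4.7) = 95 − 21.95 = 73.05 dB(A).
shot-blast cabinet: 102 − 20·log₁₀(19.0/1.5) = 102 − 22.05 = 79.95 dB(A).
forklift: 88 − 20·log₁₀(45.0/4.1) = 88 − 20.81 = 67.19 dB(A).
Σ 10^(L/10) = 1.242e+08 → L_total = 10·log₁₀(1.242e+08) = 80.94 dB(A).

81 dB(A)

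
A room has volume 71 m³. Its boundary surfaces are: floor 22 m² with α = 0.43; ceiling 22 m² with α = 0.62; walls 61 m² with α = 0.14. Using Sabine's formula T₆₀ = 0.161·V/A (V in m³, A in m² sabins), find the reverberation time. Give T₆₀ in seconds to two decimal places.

0.36 s

A = Σ Sᵢαᵢ = 22·0.43 + 22·0.62 + 61·0.14 = 31.64 m².
T₆₀ = 0.161 × 71 / 31.64 = 0.361 s.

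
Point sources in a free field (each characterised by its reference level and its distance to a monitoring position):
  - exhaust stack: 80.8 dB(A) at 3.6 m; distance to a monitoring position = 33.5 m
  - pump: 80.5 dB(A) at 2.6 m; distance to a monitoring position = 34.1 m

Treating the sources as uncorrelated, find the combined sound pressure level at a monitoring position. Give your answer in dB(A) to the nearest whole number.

63 dB(A)

Apply inverse-square spreading to bring every level to the receiver, then sum 10^(L/10).
exhaust stack: 80.8 − 20·log₁₀(33.5/3.6) = 80.8 − 19.37 = 61.43 dB(A).
pump: 80.5 − 20·log₁₀(34.1/2.6) = 80.5 − 22.36 = 58.14 dB(A).
Σ 10^(L/10) = 2.041e+06 → L_total = 10·log₁₀(2.041e+06) = 63.10 dB(A).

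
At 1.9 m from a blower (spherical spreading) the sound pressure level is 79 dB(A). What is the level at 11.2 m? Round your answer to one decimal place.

63.6 dB(A)

Spherical spreading from a point source gives a 20·log₁₀(r₂/r₁) drop.
L₂ = 79 − 20·log₁₀(11.2/1.9) = 79 − 15.409 = 63.59 dB(A).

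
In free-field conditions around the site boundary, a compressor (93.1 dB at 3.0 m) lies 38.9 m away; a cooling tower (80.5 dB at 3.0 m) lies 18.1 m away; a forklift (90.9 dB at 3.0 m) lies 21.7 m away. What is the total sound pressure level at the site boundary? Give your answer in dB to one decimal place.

75.9 dB

First find each source's level at the receiver (point-source: −20·log₁₀(r/r_ref)), then combine on an intensity basis.
compressor: 93.1 − 20·log₁₀(38.9/3.0) = 93.1 − 22.26 = 70.84 dB.
cooling tower: 80.5 − 20·log₁₀(18.1/3.0) = 80.5 − 15.61 = 64.89 dB.
forklift: 90.9 − 20·log₁₀(21.7/3.0) = 90.9 − 17.19 = 73.71 dB.
Σ 10^(L/10) = 3.874e+07 → L_total = 10·log₁₀(3.874e+07) = 75.88 dB.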